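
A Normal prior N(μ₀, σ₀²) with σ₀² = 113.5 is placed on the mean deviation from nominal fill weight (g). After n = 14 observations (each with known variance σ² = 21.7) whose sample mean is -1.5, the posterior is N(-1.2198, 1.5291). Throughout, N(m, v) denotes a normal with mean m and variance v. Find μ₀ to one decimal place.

μ₀ = 19.3

With known observation variance, the Normal–Normal posterior has precision τ_n = τ₀ + n/σ² and mean μ_n = (τ₀μ₀ + (n/σ²)x̄)/τ_n.
Here τ₀ = 1/113.5 = 0.008811 and τ_data = 14/21.7 = 0.645161, so τ_n = 0.653972.
Rearranging for μ₀: μ₀ = (μ_n·τ_n − τ_data·x̄)/τ₀ = (-1.2198·0.653972 − 0.645161·-1.5) / 0.008811 = 0.170026/0.008811 ≈ 19.3.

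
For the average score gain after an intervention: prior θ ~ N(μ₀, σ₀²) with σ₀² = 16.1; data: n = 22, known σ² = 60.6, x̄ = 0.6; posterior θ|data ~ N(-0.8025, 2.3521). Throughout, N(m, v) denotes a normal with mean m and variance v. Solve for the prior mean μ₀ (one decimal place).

μ₀ = -9.0

With known observation variance, the Normal–Normal posterior has precision τ_n = τ₀ + n/σ² and mean μ_n = (τ₀μ₀ + (n/σ²)x̄)/τ_n.
Here τ₀ = 1/16.1 = 0.062112 and τ_data = 22/60.6 = 0.363036, so τ_n = 0.425148.
Rearranging for μ₀: μ₀ = (μ_n·τ_n − τ_data·x̄)/τ₀ = (-0.8025·0.425148 − 0.363036·0.6) / 0.062112 = -0.559003/0.062112 ≈ -9.0.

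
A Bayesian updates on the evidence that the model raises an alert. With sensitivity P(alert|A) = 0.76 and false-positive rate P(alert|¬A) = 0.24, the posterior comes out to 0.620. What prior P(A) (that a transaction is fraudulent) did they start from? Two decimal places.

P(A) = 0.34

Bayes' rule in odds form gives O(A|E) = O(A)·[P(E|A)/P(E|¬A)], hence O(A) = O(A|E)/LR.
Posterior odds = 0.620/(1−0.620) = 1.6316. LR = 0.76/0.24 = 3.1667.
Prior odds = 1.6316/3.1667 = 0.5152, so P(A) = 0.5152/(1+0.5152) ≈ 0.34.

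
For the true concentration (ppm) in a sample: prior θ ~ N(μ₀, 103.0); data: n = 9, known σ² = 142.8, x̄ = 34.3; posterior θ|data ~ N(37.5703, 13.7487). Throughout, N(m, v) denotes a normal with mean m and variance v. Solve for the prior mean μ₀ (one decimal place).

μ₀ = 58.8

With known observation variance, the Normal–Normal posterior has precision τ_n = τ₀ + n/σ² and mean μ_n = (τ₀μ₀ + (n/σ²)x̄)/τ_n.
Here τ₀ = 1/103.0 = 0.009709 and τ_data = 9/142.8 = 0.063025, so τ_n = 0.072734.
Rearranging for μ₀: μ₀ = (μ_n·τ_n − τ_data·x̄)/τ₀ = (37.5703·0.072734 − 0.063025·34.3) / 0.009709 = 0.570881/0.009709 ≈ 58.8.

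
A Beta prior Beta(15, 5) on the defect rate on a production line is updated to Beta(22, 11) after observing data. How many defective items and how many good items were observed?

Under Beta–binomial conjugacy the posterior parameters are (α+s, β+f).
So s = 22 − 15 = 7 and f = 11 − 5 = 6.

7 defective items and 6 good items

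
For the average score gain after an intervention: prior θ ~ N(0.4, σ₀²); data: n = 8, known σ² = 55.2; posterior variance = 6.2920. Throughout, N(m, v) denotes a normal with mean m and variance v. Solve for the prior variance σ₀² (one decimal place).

For the Normal–Normal model with known σ², precisions add: τ_n = τ₀ + n/σ².
So 1/σ₀² = 1/6.2920 − 8/55.2 = 0.158932 − 0.144928 = 0.014004.
Hence σ₀² = 1/0.014004 ≈ 71.4.

σ₀² = 71.4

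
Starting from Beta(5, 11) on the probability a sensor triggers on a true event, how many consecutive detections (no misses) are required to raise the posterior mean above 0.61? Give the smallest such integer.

After k detections and 0 misses the posterior is Beta(5+k, 11), with mean (5+k)/(5+11+k).
Set (5+k)/(16+k) > 0.61 and solve: k > (0.61·16 − 5)/(1 − 0.61) = 12.205.
The smallest integer exceeding 12.205 is 13, and checking k=13: (18)/(29) = 0.6207 > 0.61.

k = 13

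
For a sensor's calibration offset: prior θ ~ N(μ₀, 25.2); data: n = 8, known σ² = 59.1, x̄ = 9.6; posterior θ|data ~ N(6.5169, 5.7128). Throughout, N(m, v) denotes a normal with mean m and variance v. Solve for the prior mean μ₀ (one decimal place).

The posterior mean is a precision-weighted average: μ_n = (τ₀μ₀ + τ_data·x̄)/(τ₀+τ_data), with τ₀=1/σ₀² and τ_data=n/σ².
Here τ₀ = 1/25.2 = 0.039683 and τ_data = 8/59.1 = 0.135364, so τ_n = 0.175047.
Rearranging for μ₀: μ₀ = (μ_n·τ_n − τ_data·x̄)/τ₀ = (6.5169·0.175047 − 0.135364·9.6) / 0.039683 = -0.158731/0.039683 ≈ -4.0.

μ₀ = -4.0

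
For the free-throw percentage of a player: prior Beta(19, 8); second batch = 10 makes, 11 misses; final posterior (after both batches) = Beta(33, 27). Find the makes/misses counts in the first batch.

4 makes and 8 misses

Sequential conjugate updates are equivalent to a single update on the pooled data, so total successes = posterior α − prior α and total failures = posterior β − prior β.
Total across both batches: 33−19=14 makes, 27−8=19 misses.
Subtract the second batch: 14−10=4 makes and 19−11=8 misses.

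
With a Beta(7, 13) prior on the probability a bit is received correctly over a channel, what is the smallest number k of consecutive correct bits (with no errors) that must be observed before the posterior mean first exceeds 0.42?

k = 3

After k correct bits and 0 errors the posterior is Beta(7+k, 13), with mean (7+k)/(7+13+k).
Set (7+k)/(20+k) > 0.42 and solve: k > (0.42·20 − 7)/(1 − 0.42) = 2.414.
The smallest integer exceeding 2.414 is 3, and checking k=3: (10)/(23) = 0.4348 > 0.42.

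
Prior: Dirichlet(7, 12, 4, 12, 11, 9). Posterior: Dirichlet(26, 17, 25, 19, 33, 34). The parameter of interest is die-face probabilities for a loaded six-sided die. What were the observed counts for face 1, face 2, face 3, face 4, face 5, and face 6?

counts (19, 5, 21, 7, 22, 25)

For a Dirichlet(α) prior with multinomial counts c, the posterior is Dirichlet(α + c) componentwise.
Counts are posterior − prior componentwise: 26−7=19, 17−12=5, 25−4=21, 19−12=7, 33−11=22, 34−9=25.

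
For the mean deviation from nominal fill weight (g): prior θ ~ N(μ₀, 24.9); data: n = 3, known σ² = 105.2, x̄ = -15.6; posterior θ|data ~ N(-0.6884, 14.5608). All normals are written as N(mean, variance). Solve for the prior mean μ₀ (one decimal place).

μ₀ = 9.9

With known observation variance, the Normal–Normal posterior has precision τ_n = τ₀ + n/σ² and mean μ_n = (τ₀μ₀ + (n/σ²)x̄)/τ_n.
Here τ₀ = 1/24.9 = 0.040161 and τ_data = 3/105.2 = 0.028517, so τ_n = 0.068678.
Rearranging for μ₀: μ₀ = (μ_n·τ_n − τ_data·x̄)/τ₀ = (-0.6884·0.068678 − 0.028517·-15.6) / 0.040161 = 0.397587/0.040161 ≈ 9.9.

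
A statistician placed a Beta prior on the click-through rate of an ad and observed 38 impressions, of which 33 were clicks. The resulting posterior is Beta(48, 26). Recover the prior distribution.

Beta is conjugate to the binomial likelihood: posterior = Beta(a+s, b+f).
Subtract the data counts: 48−33=15, 26−5=21.

Beta(15, 21)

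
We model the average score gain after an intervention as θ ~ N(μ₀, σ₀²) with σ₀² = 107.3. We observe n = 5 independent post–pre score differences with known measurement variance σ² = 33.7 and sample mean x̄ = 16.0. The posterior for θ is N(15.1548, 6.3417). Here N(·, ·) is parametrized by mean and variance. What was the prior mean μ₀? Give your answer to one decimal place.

μ₀ = 1.7

With known observation variance, the Normal–Normal posterior has precision τ_n = τ₀ + n/σ² and mean μ_n = (τ₀μ₀ + (n/σ²)x̄)/τ_n.
Here τ₀ = 1/107.3 = 0.009320 and τ_data = 5/33.7 = 0.148368, so τ_n = 0.157688.
Rearranging for μ₀: μ₀ = (μ_n·τ_n − τ_data·x̄)/τ₀ = (15.1548·0.157688 − 0.148368·16.0) / 0.009320 = 0.015842/0.009320 ≈ 1.7.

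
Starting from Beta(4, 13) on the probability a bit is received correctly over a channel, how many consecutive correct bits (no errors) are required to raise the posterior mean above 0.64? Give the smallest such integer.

k = 20

After k correct bits and 0 errors the posterior is Beta(4+k, 13), with mean (4+k)/(4+13+k).
Set (4+k)/(17+k) > 0.64 and solve: k > (0.64·17 − 4)/(1 − 0.64) = 19.111.
The smallest integer exceeding 19.111 is 20, and checking k=20: (24)/(37) = 0.6486 > 0.64.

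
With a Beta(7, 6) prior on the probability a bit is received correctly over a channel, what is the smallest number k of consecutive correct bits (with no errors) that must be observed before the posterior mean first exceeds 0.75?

k = 12

After k correct bits and 0 errors the posterior is Beta(7+k, 6), with mean (7+k)/(7+6+k).
Set (7+k)/(13+k) > 0.75 and solve: k > (0.75·13 − 7)/(1 − 0.75) = 11.000.
The smallest integer exceeding 11.000 is 12, and checking k=12: (19)/(25) = 0.7600 > 0.75.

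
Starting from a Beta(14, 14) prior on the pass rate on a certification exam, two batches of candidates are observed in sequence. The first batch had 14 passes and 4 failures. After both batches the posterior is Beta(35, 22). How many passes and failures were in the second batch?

Because Beta–binomial updating is additive in the counts, the combined data contributed (α_post−α_prior, β_post−β_prior) successes and failures.
Total across both batches: 35−14=21 passes, 22−14=8 failures.
Subtract the first batch: 21−14=7 passes and 8−4=4 failures.

7 passes and 4 failures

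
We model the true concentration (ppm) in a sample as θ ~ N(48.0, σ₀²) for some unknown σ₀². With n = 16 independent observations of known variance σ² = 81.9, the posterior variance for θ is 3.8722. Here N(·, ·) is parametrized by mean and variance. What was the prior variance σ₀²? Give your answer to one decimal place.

Posterior precision equals prior precision plus data precision: 1/σ_n² = 1/σ₀² + n/σ².
So 1/σ₀² = 1/3.8722 − 16/81.9 = 0.258251 − 0.195360 = 0.062891.
Hence σ₀² = 1/0.062891 ≈ 15.9.

σ₀² = 15.9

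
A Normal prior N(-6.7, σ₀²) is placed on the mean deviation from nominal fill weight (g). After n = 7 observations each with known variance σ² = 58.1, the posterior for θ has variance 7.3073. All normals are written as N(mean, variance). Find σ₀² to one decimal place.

σ₀² = 61.1

Posterior precision equals prior precision plus data precision: 1/σ_n² = 1/σ₀² + n/σ².
So 1/σ₀² = 1/7.3073 − 7/58.1 = 0.136849 − 0.120482 = 0.016367.
Hence σ₀² = 1/0.016367 ≈ 61.1.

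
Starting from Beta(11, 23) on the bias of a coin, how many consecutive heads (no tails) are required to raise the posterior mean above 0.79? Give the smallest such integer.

k = 76

After k heads and 0 tails the posterior is Beta(11+k, 23), with mean (11+k)/(11+23+k).
Set (11+k)/(34+k) > 0.79 and solve: k > (0.79·34 − 11)/(1 − 0.79) = 75.524.
The smallest integer exceeding 75.524 is 76, and checking k=76: (87)/(110) = 0.7909 > 0.79.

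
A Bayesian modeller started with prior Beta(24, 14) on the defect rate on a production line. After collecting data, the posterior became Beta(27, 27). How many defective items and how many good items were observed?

Under Beta–binomial conjugacy the posterior parameters are (α+s, β+f).
So s = 27 − 24 = 3 and f = 27 − 14 = 13.

3 defective items and 13 good items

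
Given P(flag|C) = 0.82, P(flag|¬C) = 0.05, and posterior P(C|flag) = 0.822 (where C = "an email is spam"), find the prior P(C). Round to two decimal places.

In odds form, posterior odds = prior odds × likelihood ratio, so prior odds = posterior odds ÷ LR.
Posterior odds = 0.822/(1−0.822) = 4.6180. LR = 0.82/0.05 = 16.4000.
Prior odds = 4.6180/16.4000 = 0.2816, so P(C) = 0.2816/(1+0.2816) ≈ 0.22.

P(C) = 0.22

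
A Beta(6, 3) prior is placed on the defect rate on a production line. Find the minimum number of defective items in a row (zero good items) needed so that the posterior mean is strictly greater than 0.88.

k = 17

After k defective items and 0 good items the posterior is Beta(6+k, 3), with mean (6+k)/(6+3+k).
Set (6+k)/(9+k) > 0.88 and solve: k > (0.88·9 − 6)/(1 − 0.88) = 16.000.
The smallest integer exceeding 16.000 is 17, and checking k=17: (23)/(26) = 0.8846 > 0.88.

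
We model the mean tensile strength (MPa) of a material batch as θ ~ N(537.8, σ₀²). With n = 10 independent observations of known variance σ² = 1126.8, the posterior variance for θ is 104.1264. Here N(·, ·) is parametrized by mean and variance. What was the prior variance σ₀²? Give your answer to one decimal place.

σ₀² = 1371.7

Posterior precision equals prior precision plus data precision: 1/σ_n² = 1/σ₀² + n/σ².
So 1/σ₀² = 1/104.1264 − 10/1126.8 = 0.009604 − 0.008875 = 0.000729.
Hence σ₀² = 1/0.000729 ≈ 1371.7.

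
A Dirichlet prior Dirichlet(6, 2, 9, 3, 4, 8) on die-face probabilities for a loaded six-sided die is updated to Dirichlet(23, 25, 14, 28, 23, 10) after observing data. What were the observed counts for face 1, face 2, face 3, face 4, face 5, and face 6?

counts (17, 23, 5, 25, 19, 2)

For a Dirichlet(α) prior with multinomial counts c, the posterior is Dirichlet(α + c) componentwise.
Counts are posterior − prior componentwise: 23−6=17, 25−2=23, 14−9=5, 28−3=25, 23−4=19, 10−8=2.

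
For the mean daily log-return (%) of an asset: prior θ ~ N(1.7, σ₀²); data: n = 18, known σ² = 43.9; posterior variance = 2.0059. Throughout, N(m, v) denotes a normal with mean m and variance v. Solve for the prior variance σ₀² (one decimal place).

For the Normal–Normal model with known σ², precisions add: τ_n = τ₀ + n/σ².
So 1/σ₀² = 1/2.0059 − 18/43.9 = 0.498529 − 0.410023 = 0.088506.
Hence σ₀² = 1/0.088506 ≈ 11.3.

σ₀² = 11.3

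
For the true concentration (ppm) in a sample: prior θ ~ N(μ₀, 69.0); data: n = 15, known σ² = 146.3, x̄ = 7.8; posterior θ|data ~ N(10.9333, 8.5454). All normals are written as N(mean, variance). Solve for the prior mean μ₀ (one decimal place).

The posterior mean is a precision-weighted average: μ_n = (τ₀μ₀ + τ_data·x̄)/(τ₀+τ_data), with τ₀=1/σ₀² and τ_data=n/σ².
Here τ₀ = 1/69.0 = 0.014493 and τ_data = 15/146.3 = 0.102529, so τ_n = 0.117022.
Rearranging for μ₀: μ₀ = (μ_n·τ_n − τ_data·x̄)/τ₀ = (10.9333·0.117022 − 0.102529·7.8) / 0.014493 = 0.479710/0.014493 ≈ 33.1.

μ₀ = 33.1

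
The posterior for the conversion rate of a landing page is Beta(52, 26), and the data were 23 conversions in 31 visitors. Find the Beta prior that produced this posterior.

Under Beta–binomial conjugacy the posterior parameters are (α+s, β+f).
So α = 52 − 23 = 29 and β = 26 − 8 = 18.

Beta(29, 18)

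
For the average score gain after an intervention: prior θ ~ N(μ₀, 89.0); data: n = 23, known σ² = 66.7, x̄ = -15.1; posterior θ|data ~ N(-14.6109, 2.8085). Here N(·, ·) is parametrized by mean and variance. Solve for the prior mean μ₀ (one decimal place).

μ₀ = 0.4

With known observation variance, the Normal–Normal posterior has precision τ_n = τ₀ + n/σ² and mean μ_n = (τ₀μ₀ + (n/σ²)x̄)/τ_n.
Here τ₀ = 1/89.0 = 0.011236 and τ_data = 23/66.7 = 0.344828, so τ_n = 0.356064.
Rearranging for μ₀: μ₀ = (μ_n·τ_n − τ_data·x̄)/τ₀ = (-14.6109·0.356064 − 0.344828·-15.1) / 0.011236 = 0.004487/0.011236 ≈ 0.4.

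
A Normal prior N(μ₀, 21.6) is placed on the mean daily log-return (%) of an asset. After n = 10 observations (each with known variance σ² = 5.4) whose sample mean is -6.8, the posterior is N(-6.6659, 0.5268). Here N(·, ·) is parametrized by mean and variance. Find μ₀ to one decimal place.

μ₀ = -1.3

With known observation variance, the Normal–Normal posterior has precision τ_n = τ₀ + n/σ² and mean μ_n = (τ₀μ₀ + (n/σ²)x̄)/τ_n.
Here τ₀ = 1/21.6 = 0.046296 and τ_data = 10/5.4 = 1.851852, so τ_n = 1.898148.
Rearranging for μ₀: μ₀ = (μ_n·τ_n − τ_data·x̄)/τ₀ = (-6.6659·1.898148 − 1.851852·-6.8) / 0.046296 = -0.060271/0.046296 ≈ -1.3.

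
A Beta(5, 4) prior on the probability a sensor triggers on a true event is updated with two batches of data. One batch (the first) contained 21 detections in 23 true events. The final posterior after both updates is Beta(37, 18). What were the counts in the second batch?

11 detections and 12 misses

Because Beta–binomial updating is additive in the counts, the combined data contributed (α_post−α_prior, β_post−β_prior) successes and failures.
Total across both batches: 37−5=32 detections, 18−4=14 misses.
Subtract the first batch: 32−21=11 detections and 14−2=12 misses.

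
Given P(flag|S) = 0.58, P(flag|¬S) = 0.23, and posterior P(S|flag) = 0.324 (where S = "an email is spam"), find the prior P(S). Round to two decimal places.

P(S) = 0.16

Bayes' rule in odds form gives O(S|E) = O(S)·[P(E|S)/P(E|¬S)], hence O(S) = O(S|E)/LR.
Posterior odds = 0.324/(1−0.324) = 0.4793. LR = 0.58/0.23 = 2.5217.
Prior odds = 0.4793/2.5217 = 0.1901, so P(S) = 0.1901/(1+0.1901) ≈ 0.16.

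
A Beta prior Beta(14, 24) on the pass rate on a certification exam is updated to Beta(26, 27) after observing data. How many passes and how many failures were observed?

Beta is conjugate to the binomial likelihood: posterior = Beta(a+s, b+f).
So s = 26 − 14 = 12 and f = 27 − 24 = 3.

12 passes and 3 failures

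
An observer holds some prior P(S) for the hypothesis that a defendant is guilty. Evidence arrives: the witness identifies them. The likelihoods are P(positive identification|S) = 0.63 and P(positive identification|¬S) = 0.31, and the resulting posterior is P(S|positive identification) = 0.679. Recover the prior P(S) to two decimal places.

P(S) = 0.51

Bayes' rule in odds form gives O(S|E) = O(S)·[P(E|S)/P(E|¬S)], hence O(S) = O(S|E)/LR.
Posterior odds = 0.679/(1−0.679) = 2.1153. LR = 0.63/0.31 = 2.0323.
Prior odds = 2.1153/2.0323 = 1.0408, so P(S) = 1.0408/(1+1.0408) ≈ 0.51.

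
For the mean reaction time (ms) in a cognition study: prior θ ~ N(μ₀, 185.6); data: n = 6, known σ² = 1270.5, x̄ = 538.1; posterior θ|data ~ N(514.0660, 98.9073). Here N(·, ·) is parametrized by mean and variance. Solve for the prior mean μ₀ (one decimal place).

μ₀ = 493.0

The posterior mean is a precision-weighted average: μ_n = (τ₀μ₀ + τ_data·x̄)/(τ₀+τ_data), with τ₀=1/σ₀² and τ_data=n/σ².
Here τ₀ = 1/185.6 = 0.005388 and τ_data = 6/1270.5 = 0.004723, so τ_n = 0.010111.
Rearranging for μ₀: μ₀ = (μ_n·τ_n − τ_data·x̄)/τ₀ = (514.0660·0.010111 − 0.004723·538.1) / 0.005388 = 2.656275/0.005388 ≈ 493.0.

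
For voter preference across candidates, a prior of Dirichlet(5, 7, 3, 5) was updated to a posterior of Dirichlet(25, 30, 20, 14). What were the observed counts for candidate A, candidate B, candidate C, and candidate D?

For a Dirichlet(α) prior with multinomial counts c, the posterior is Dirichlet(α + c) componentwise.
Counts are posterior − prior componentwise: 25−5=20, 30−7=23, 20−3=17, 14−5=9.

counts (20, 23, 17, 9)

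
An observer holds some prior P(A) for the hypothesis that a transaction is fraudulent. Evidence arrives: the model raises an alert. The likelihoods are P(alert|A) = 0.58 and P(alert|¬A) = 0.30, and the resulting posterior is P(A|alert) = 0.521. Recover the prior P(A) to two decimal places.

P(A) = 0.36

In odds form, posterior odds = prior odds × likelihood ratio, so prior odds = posterior odds ÷ LR.
Posterior odds = 0.521/(1−0.521) = 1.0877. LR = 0.58/0.30 = 1.9333.
Prior odds = 1.0877/1.9333 = 0.5626, so P(A) = 0.5626/(1+0.5626) ≈ 0.36.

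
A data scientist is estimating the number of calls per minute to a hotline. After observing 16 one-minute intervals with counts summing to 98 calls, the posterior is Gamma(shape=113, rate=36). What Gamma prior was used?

Gamma(shape=15, rate=20)

A Gamma(α, β) prior (rate parametrization) on a Poisson rate with n observations summing to S gives posterior Gamma(α+S, β+n).
So α = 113 − 98 = 15 and β = 36 − 16 = 20.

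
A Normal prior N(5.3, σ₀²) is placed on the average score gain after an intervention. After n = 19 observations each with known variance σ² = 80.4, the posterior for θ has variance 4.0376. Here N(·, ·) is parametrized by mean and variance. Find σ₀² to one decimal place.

Posterior precision equals prior precision plus data precision: 1/σ_n² = 1/σ₀² + n/σ².
So 1/σ₀² = 1/4.0376 − 19/80.4 = 0.247672 − 0.236318 = 0.011354.
Hence σ₀² = 1/0.011354 ≈ 88.1.

σ₀² = 88.1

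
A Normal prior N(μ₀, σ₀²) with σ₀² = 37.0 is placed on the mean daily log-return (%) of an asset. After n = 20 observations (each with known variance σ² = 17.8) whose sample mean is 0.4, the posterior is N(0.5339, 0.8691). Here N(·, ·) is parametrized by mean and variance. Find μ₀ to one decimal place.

μ₀ = 6.1

With known observation variance, the Normal–Normal posterior has precision τ_n = τ₀ + n/σ² and mean μ_n = (τ₀μ₀ + (n/σ²)x̄)/τ_n.
Here τ₀ = 1/37.0 = 0.027027 and τ_data = 20/17.8 = 1.123596, so τ_n = 1.150623.
Rearranging for μ₀: μ₀ = (μ_n·τ_n − τ_data·x̄)/τ₀ = (0.5339·1.150623 − 1.123596·0.4) / 0.027027 = 0.164879/0.027027 ≈ 6.1.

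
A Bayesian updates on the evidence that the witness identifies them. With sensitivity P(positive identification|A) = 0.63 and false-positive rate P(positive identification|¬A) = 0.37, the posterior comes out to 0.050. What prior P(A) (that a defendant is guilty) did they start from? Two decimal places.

In odds form, posterior odds = prior odds × likelihood ratio, so prior odds = posterior odds ÷ LR.
Posterior odds = 0.050/(1−0.050) = 0.0526. LR = 0.63/0.37 = 1.7027.
Prior odds = 0.0526/1.7027 = 0.0309, so P(A) = 0.0309/(1+0.0309) ≈ 0.03.

P(A) = 0.03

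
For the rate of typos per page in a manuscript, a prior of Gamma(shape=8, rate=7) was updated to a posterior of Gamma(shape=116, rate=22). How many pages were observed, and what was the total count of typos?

n = 15 pages with total 108 typos

A Gamma(α, β) prior (rate parametrization) on a Poisson rate with n observations summing to S gives posterior Gamma(α+S, β+n).
Matching: Σxᵢ = 116 − 8 = 108 and n = 22 − 7 = 15.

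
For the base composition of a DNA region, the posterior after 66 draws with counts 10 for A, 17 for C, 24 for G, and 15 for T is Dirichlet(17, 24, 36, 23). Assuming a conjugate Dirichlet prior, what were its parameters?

Dirichlet(7, 7, 12, 8)

For a Dirichlet(α) prior with multinomial counts c, the posterior is Dirichlet(α + c) componentwise.
Subtract each count from the matching posterior parameter: 17−10=7, 24−17=7, 36−24=12, 23−15=8.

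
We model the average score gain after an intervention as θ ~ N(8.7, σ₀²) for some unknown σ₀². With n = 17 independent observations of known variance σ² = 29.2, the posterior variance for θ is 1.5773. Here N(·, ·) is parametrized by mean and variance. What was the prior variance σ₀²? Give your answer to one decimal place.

For the Normal–Normal model with known σ², precisions add: τ_n = τ₀ + n/σ².
So 1/σ₀² = 1/1.5773 − 17/29.2 = 0.633995 − 0.582192 = 0.051803.
Hence σ₀² = 1/0.051803 ≈ 19.3.

σ₀² = 19.3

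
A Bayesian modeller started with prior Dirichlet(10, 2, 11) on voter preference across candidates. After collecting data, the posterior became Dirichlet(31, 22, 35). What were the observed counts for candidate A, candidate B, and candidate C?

For a Dirichlet(α) prior with multinomial counts c, the posterior is Dirichlet(α + c) componentwise.
Counts are posterior − prior componentwise: 31−10=21, 22−2=20, 35−11=24.

counts (21, 20, 24)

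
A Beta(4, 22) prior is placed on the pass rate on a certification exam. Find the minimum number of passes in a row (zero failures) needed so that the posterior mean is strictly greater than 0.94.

After k passes and 0 failures the posterior is Beta(4+k, 22), with mean (4+k)/(4+22+k).
Set (4+k)/(26+k) > 0.94 and solve: k > (0.94·26 − 4)/(1 − 0.94) = 340.667.
The smallest integer exceeding 340.667 is 341.

k = 341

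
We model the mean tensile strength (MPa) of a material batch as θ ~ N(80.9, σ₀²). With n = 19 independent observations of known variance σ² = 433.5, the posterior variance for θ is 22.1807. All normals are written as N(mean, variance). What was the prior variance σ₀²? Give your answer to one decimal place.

Posterior precision equals prior precision plus data precision: 1/σ_n² = 1/σ₀² + n/σ².
So 1/σ₀² = 1/22.1807 − 19/433.5 = 0.045084 − 0.043829 = 0.001255.
Hence σ₀² = 1/0.001255 ≈ 796.8.

σ₀² = 796.8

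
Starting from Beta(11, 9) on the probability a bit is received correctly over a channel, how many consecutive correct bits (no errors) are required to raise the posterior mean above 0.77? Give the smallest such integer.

After k correct bits and 0 errors the posterior is Beta(11+k, 9), with mean (11+k)/(11+9+k).
Set (11+k)/(20+k) > 0.77 and solve: k > (0.77·20 − 11)/(1 − 0.77) = 19.130.
The smallest integer exceeding 19.130 is 20, and checking k=20: (31)/(40) = 0.7750 > 0.77.

k = 20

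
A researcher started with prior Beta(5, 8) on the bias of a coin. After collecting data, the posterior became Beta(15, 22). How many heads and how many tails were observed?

Under Beta–binomial conjugacy the posterior parameters are (α+s, β+f).
So s = 15 − 5 = 10 and f = 22 − 8 = 14.

10 heads and 14 tails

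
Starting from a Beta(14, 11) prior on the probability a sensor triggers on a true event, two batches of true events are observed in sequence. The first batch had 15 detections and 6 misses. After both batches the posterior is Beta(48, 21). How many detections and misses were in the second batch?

Because Beta–binomial updating is additive in the counts, the combined data contributed (α_post−α_prior, β_post−β_prior) successes and failures.
Total across both batches: 48−14=34 detections, 21−11=10 misses.
Subtract the first batch: 34−15=19 detections and 10−6=4 misses.

19 detections and 4 misses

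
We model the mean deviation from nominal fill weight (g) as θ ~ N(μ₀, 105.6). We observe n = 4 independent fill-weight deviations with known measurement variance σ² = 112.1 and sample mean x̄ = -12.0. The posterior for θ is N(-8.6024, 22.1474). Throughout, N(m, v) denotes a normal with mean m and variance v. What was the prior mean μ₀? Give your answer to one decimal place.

With known observation variance, the Normal–Normal posterior has precision τ_n = τ₀ + n/σ² and mean μ_n = (τ₀μ₀ + (n/σ²)x̄)/τ_n.
Here τ₀ = 1/105.6 = 0.009470 and τ_data = 4/112.1 = 0.035682, so τ_n = 0.045152.
Rearranging for μ₀: μ₀ = (μ_n·τ_n − τ_data·x̄)/τ₀ = (-8.6024·0.045152 − 0.035682·-12.0) / 0.009470 = 0.039768/0.009470 ≈ 4.2.

μ₀ = 4.2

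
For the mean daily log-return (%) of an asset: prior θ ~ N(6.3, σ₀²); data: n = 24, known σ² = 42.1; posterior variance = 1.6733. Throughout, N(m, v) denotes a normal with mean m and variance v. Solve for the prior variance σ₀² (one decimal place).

For the Normal–Normal model with known σ², precisions add: τ_n = τ₀ + n/σ².
So 1/σ₀² = 1/1.6733 − 24/42.1 = 0.597621 − 0.570071 = 0.027550.
Hence σ₀² = 1/0.027550 ≈ 36.3.

σ₀² = 36.3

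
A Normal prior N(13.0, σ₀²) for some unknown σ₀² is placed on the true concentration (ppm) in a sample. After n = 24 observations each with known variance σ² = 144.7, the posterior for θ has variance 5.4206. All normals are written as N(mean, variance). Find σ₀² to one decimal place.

For the Normal–Normal model with known σ², precisions add: τ_n = τ₀ + n/σ².
So 1/σ₀² = 1/5.4206 − 24/144.7 = 0.184481 − 0.165860 = 0.018621.
Hence σ₀² = 1/0.018621 ≈ 53.7.

σ₀² = 53.7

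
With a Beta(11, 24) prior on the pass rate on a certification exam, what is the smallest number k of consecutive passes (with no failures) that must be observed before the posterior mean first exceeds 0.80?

k = 86

After k passes and 0 failures the posterior is Beta(11+k, 24), with mean (11+k)/(11+24+k).
Set (11+k)/(35+k) > 0.80 and solve: k > (0.80·35 − 11)/(1 − 0.80) = 85.000.
The smallest integer exceeding 85.000 is 86, and checking k=86: (97)/(121) = 0.8017 > 0.80.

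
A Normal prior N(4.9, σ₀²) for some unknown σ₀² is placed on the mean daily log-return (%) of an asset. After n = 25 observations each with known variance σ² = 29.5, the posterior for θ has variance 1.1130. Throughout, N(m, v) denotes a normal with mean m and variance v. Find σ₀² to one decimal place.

Posterior precision equals prior precision plus data precision: 1/σ_n² = 1/σ₀² + n/σ².
So 1/σ₀² = 1/1.1130 − 25/29.5 = 0.898473 − 0.847458 = 0.051015.
Hence σ₀² = 1/0.051015 ≈ 19.6.

σ₀² = 19.6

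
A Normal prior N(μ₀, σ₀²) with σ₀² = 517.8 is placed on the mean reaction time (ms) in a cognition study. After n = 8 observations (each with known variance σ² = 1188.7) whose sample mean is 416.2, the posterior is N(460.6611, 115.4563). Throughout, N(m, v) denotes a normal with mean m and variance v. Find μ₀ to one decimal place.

μ₀ = 615.6

With known observation variance, the Normal–Normal posterior has precision τ_n = τ₀ + n/σ² and mean μ_n = (τ₀μ₀ + (n/σ²)x̄)/τ_n.
Here τ₀ = 1/517.8 = 0.001931 and τ_data = 8/1188.7 = 0.006730, so τ_n = 0.008661.
Rearranging for μ₀: μ₀ = (μ_n·τ_n − τ_data·x̄)/τ₀ = (460.6611·0.008661 − 0.006730·416.2) / 0.001931 = 1.188760/0.001931 ≈ 615.6.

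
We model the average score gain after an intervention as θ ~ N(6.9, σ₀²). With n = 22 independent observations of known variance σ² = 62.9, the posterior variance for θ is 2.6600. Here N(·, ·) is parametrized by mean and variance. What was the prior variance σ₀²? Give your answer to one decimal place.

For the Normal–Normal model with known σ², precisions add: τ_n = τ₀ + n/σ².
So 1/σ₀² = 1/2.6600 − 22/62.9 = 0.375940 − 0.349762 = 0.026178.
Hence σ₀² = 1/0.026178 ≈ 38.2.

σ₀² = 38.2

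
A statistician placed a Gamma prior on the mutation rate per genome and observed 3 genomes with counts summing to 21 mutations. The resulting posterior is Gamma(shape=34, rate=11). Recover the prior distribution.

Gamma(shape=13, rate=8)

A Gamma(α, β) prior (rate parametrization) on a Poisson rate with n observations summing to S gives posterior Gamma(α+S, β+n).
So α = 34 − 21 = 13 and β = 11 − 3 = 8.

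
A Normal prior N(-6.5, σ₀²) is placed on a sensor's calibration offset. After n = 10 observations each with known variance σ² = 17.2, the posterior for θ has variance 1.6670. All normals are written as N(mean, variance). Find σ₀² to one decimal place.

For the Normal–Normal model with known σ², precisions add: τ_n = τ₀ + n/σ².
So 1/σ₀² = 1/1.6670 − 10/17.2 = 0.599880 − 0.581395 = 0.018485.
Hence σ₀² = 1/0.018485 ≈ 54.1.

σ₀² = 54.1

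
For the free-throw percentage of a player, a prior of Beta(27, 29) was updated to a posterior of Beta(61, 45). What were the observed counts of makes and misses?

Beta is conjugate to the binomial likelihood: posterior = Beta(α+s, β+f).
So s = 61 − 27 = 34 and f = 45 − 29 = 16.

34 makes and 16 misses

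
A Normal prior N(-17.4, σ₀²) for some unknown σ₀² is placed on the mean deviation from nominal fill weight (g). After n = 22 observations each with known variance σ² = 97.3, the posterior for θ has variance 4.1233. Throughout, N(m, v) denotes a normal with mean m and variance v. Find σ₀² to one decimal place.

σ₀² = 60.9

For the Normal–Normal model with known σ², precisions add: τ_n = τ₀ + n/σ².
So 1/σ₀² = 1/4.1233 − 22/97.3 = 0.242524 − 0.226105 = 0.016419.
Hence σ₀² = 1/0.016419 ≈ 60.9.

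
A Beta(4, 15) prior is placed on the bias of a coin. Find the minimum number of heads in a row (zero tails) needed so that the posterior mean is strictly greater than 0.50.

After k heads and 0 tails the posterior is Beta(4+k, 15), with mean (4+k)/(4+15+k).
Set (4+k)/(19+k) > 0.50 and solve: k > (0.50·19 − 4)/(1 − 0.50) = 11.000.
The smallest integer exceeding 11.000 is 12, and checking k=12: (16)/(31) = 0.5161 > 0.50.

k = 12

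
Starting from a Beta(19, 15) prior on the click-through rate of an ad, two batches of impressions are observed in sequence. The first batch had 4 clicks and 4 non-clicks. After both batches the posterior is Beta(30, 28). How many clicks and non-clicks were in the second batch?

7 clicks and 9 non-clicks

Sequential conjugate updates are equivalent to a single update on the pooled data, so total successes = posterior α − prior α and total failures = posterior β − prior β.
Total across both batches: 30−19=11 clicks, 28−15=13 non-clicks.
Subtract the first batch: 11−4=7 clicks and 13−4=9 non-clicks.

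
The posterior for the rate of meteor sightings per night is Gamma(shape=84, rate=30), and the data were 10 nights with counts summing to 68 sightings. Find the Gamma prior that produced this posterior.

Gamma–Poisson conjugacy: posterior shape = α + Σxᵢ, posterior rate = β + n.
So α = 84 − 68 = 16 and β = 30 − 10 = 20.

Gamma(shape=16, rate=20)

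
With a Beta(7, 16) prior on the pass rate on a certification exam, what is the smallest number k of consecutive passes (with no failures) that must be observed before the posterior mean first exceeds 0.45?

After k passes and 0 failures the posterior is Beta(7+k, 16), with mean (7+k)/(7+16+k).
Set (7+k)/(23+k) > 0.45 and solve: k > (0.45·23 − 7)/(1 − 0.45) = 6.091.
The smallest integer exceeding 6.091 is 7.

k = 7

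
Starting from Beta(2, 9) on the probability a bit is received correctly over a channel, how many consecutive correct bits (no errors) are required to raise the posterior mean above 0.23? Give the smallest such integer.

After k correct bits and 0 errors the posterior is Beta(2+k, 9), with mean (2+k)/(2+9+k).
Set (2+k)/(11+k) > 0.23 and solve: k > (0.23·11 − 2)/(1 − 0.23) = 0.688.
The smallest integer exceeding 0.688 is 1.

k = 1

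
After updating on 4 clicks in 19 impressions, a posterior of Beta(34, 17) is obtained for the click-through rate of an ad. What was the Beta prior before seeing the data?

Under Beta–binomial conjugacy the posterior parameters are (a+s, b+f).
Subtract the data counts: 34−4=30, 17−15=2.

Beta(30, 2)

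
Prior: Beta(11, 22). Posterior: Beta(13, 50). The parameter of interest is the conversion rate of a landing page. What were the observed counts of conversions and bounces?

2 conversions and 28 bounces

Under Beta–binomial conjugacy the posterior parameters are (α+s, β+f).
Match parameters: s=13−11=2, f=50−22=28.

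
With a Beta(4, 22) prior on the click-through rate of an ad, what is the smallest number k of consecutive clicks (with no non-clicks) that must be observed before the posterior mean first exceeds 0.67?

k = 41

After k clicks and 0 non-clicks the posterior is Beta(4+k, 22), with mean (4+k)/(4+22+k).
Set (4+k)/(26+k) > 0.67 and solve: k > (0.67·26 − 4)/(1 − 0.67) = 40.667.
The smallest integer exceeding 40.667 is 41, and checking k=41: (45)/(67) = 0.6716 > 0.67.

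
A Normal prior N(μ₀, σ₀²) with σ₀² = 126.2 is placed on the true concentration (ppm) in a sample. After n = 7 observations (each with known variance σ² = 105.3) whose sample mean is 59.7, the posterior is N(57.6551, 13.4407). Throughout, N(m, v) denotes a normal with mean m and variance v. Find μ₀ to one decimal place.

μ₀ = 40.5

The posterior mean is a precision-weighted average: μ_n = (τ₀μ₀ + τ_data·x̄)/(τ₀+τ_data), with τ₀=1/σ₀² and τ_data=n/σ².
Here τ₀ = 1/126.2 = 0.007924 and τ_data = 7/105.3 = 0.066477, so τ_n = 0.074401.
Rearranging for μ₀: μ₀ = (μ_n·τ_n − τ_data·x̄)/τ₀ = (57.6551·0.074401 − 0.066477·59.7) / 0.007924 = 0.320920/0.007924 ≈ 40.5.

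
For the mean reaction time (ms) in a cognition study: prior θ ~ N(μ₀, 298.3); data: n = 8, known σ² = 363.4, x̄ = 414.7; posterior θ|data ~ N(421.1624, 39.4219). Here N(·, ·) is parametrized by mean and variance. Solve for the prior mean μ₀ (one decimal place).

The posterior mean is a precision-weighted average: μ_n = (τ₀μ₀ + τ_data·x̄)/(τ₀+τ_data), with τ₀=1/σ₀² and τ_data=n/σ².
Here τ₀ = 1/298.3 = 0.003352 and τ_data = 8/363.4 = 0.022014, so τ_n = 0.025366.
Rearranging for μ₀: μ₀ = (μ_n·τ_n − τ_data·x̄)/τ₀ = (421.1624·0.025366 − 0.022014·414.7) / 0.003352 = 1.554000/0.003352 ≈ 463.6.

μ₀ = 463.6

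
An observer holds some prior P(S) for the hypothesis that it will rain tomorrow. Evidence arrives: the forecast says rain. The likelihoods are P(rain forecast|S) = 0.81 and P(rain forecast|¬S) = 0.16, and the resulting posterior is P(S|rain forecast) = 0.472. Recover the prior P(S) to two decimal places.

P(S) = 0.15

Bayes' rule in odds form gives O(S|E) = O(S)·[P(E|S)/P(E|¬S)], hence O(S) = O(S|E)/LR.
Posterior odds = 0.472/(1−0.472) = 0.8939. LR = 0.81/0.16 = 5.0625.
Prior odds = 0.8939/5.0625 = 0.1766, so P(S) = 0.1766/(1+0.1766) ≈ 0.15.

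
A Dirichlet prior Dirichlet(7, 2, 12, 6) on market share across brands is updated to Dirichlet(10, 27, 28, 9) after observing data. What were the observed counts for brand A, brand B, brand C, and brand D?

For a Dirichlet(α) prior with multinomial counts c, the posterior is Dirichlet(α + c) componentwise.
Counts are posterior − prior componentwise: 10−7=3, 27−2=25, 28−12=16, 9−6=3.

counts (3, 25, 16, 3)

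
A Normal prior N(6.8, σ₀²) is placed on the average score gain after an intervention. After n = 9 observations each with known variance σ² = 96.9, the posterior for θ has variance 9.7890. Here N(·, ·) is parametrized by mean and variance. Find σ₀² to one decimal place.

Posterior precision equals prior precision plus data precision: 1/σ_n² = 1/σ₀² + n/σ².
So 1/σ₀² = 1/9.7890 − 9/96.9 = 0.102155 − 0.092879 = 0.009276.
Hence σ₀² = 1/0.009276 ≈ 107.8.

σ₀² = 107.8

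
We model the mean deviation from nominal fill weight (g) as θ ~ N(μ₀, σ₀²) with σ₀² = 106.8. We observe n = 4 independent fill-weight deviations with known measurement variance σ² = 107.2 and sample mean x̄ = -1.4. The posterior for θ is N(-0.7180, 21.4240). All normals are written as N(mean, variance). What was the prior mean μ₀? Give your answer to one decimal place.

μ₀ = 2.0

The posterior mean is a precision-weighted average: μ_n = (τ₀μ₀ + τ_data·x̄)/(τ₀+τ_data), with τ₀=1/σ₀² and τ_data=n/σ².
Here τ₀ = 1/106.8 = 0.009363 and τ_data = 4/107.2 = 0.037313, so τ_n = 0.046676.
Rearranging for μ₀: μ₀ = (μ_n·τ_n − τ_data·x̄)/τ₀ = (-0.7180·0.046676 − 0.037313·-1.4) / 0.009363 = 0.018725/0.009363 ≈ 2.0.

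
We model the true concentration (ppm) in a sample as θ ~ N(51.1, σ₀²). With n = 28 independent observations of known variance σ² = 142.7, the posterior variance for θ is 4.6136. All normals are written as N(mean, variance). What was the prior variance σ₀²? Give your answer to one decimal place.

σ₀² = 48.7

Posterior precision equals prior precision plus data precision: 1/σ_n² = 1/σ₀² + n/σ².
So 1/σ₀² = 1/4.6136 − 28/142.7 = 0.216750 − 0.196216 = 0.020534.
Hence σ₀² = 1/0.020534 ≈ 48.7.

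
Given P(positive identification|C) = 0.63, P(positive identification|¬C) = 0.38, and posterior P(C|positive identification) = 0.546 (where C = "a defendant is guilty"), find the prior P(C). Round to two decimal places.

In odds form, posterior odds = prior odds × likelihood ratio, so prior odds = posterior odds ÷ LR.
Posterior odds = 0.546/(1−0.546) = 1.2026. LR = 0.63/0.38 = 1.6579.
Prior odds = 1.2026/1.6579 = 0.7254, so P(C) = 0.7254/(1+0.7254) ≈ 0.42.

P(C) = 0.42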